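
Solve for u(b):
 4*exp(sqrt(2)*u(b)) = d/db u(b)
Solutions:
 u(b) = sqrt(2)*(2*log(-1/(C1 + 4*b)) - log(2))/4


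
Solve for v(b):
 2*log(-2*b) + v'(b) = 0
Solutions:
 v(b) = C1 - 2*b*log(-b) + 2*b*(1 - log(2))


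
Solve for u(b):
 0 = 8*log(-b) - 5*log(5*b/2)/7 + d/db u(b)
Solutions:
 u(b) = C1 - 51*b*log(b)/7 + b*(-5*log(2)/7 + 5*log(5)/7 + 51/7 - 8*I*pi)


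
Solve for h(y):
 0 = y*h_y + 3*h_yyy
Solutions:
 h(y) = C1 + Integral(C2*airyai(-3^(2/3)*y/3) + C3*airybi(-3^(2/3)*y/3), y)


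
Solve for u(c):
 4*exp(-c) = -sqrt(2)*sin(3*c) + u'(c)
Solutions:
 u(c) = C1 - sqrt(2)*cos(3*c)/3 - 4*exp(-c)


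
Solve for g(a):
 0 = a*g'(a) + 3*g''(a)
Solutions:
 g(a) = C1 + C2*erf(sqrt(6)*a/6)


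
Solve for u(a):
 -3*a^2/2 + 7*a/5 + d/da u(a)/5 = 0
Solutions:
 u(a) = C1 + 5*a^3/2 - 7*a^2/2


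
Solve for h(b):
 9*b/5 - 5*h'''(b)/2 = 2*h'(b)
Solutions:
 h(b) = C1 + C2*sin(2*sqrt(5)*b/5) + C3*cos(2*sqrt(5)*b/5) + 9*b^2/20


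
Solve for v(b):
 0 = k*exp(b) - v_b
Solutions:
 v(b) = C1 + k*exp(b)


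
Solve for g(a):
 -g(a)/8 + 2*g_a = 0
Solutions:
 g(a) = C1*exp(a/16)


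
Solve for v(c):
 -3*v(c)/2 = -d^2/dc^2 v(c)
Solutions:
 v(c) = C1*exp(-sqrt(6)*c/2) + C2*exp(sqrt(6)*c/2)


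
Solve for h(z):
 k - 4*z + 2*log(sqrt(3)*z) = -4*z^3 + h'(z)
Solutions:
 h(z) = C1 + k*z + z^4 - 2*z^2 + 2*z*log(z) - 2*z + z*log(3)


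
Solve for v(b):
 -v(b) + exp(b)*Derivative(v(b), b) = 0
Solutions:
 v(b) = C1*exp(-exp(-b))


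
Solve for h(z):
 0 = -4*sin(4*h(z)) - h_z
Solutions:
 h(z) = -acos((-C1 - exp(32*z))/(C1 - exp(32*z)))/4 + pi/2
 h(z) = acos((-C1 - exp(32*z))/(C1 - exp(32*z)))/4


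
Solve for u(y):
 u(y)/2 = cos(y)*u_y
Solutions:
 u(y) = C1*(sin(y) + 1)^(1/4)/(sin(y) - 1)^(1/4)


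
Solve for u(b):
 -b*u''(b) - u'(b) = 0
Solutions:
 u(b) = C1 + C2*log(b)


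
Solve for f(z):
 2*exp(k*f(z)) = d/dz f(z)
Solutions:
 f(z) = Piecewise((log(-1/(C1*k + 2*k*z))/k, Ne(k, 0)), (nan, True))
 f(z) = Piecewise((C1 + 2*z, Eq(k, 0)), (nan, True))


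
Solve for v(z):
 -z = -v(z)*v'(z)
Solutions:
 v(z) = -sqrt(C1 + z^2)
 v(z) = sqrt(C1 + z^2)


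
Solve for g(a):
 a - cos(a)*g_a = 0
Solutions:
 g(a) = C1 + Integral(a/cos(a), a)


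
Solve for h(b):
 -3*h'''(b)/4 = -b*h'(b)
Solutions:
 h(b) = C1 + Integral(C2*airyai(6^(2/3)*b/3) + C3*airybi(6^(2/3)*b/3), b)


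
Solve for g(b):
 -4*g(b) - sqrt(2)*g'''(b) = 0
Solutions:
 g(b) = C3*exp(-sqrt(2)*b) + (C1*sin(sqrt(6)*b/2) + C2*cos(sqrt(6)*b/2))*exp(sqrt(2)*b/2)


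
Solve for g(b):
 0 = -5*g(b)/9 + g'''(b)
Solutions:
 g(b) = C3*exp(15^(1/3)*b/3) + (C1*sin(3^(5/6)*5^(1/3)*b/6) + C2*cos(3^(5/6)*5^(1/3)*b/6))*exp(-15^(1/3)*b/6)


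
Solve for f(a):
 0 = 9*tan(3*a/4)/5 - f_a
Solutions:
 f(a) = C1 - 12*log(cos(3*a/4))/5


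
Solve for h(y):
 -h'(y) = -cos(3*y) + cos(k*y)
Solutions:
 h(y) = C1 + sin(3*y)/3 - sin(k*y)/k


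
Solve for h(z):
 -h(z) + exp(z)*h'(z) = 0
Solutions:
 h(z) = C1*exp(-exp(-z))


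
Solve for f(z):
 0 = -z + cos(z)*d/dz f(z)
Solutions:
 f(z) = C1 + Integral(z/cos(z), z)


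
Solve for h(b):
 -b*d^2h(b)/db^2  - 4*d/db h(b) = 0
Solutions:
 h(b) = C1 + C2/b^3


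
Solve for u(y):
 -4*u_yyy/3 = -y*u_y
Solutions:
 u(y) = C1 + Integral(C2*airyai(6^(1/3)*y/2) + C3*airybi(6^(1/3)*y/2), y)


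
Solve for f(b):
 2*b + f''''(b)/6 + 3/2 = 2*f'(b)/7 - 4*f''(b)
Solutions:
 f(b) = C1 + C2*exp(14^(1/3)*b*(-7^(1/3)*(3 + sqrt(6281))^(1/3)/14 + 2*2^(1/3)/(3 + sqrt(6281))^(1/3)))*sin(14^(1/3)*sqrt(3)*b*(2*2^(1/3)/(3 + sqrt(6281))^(1/3) + 7^(1/3)*(3 + sqrt(6281))^(1/3)/14)) + C3*exp(14^(1/3)*b*(-7^(1/3)*(3 + sqrt(6281))^(1/3)/14 + 2*2^(1/3)/(3 + sqrt(6281))^(1/3)))*cos(14^(1/3)*sqrt(3)*b*(2*2^(1/3)/(3 + sqrt(6281))^(1/3) + 7^(1/3)*(3 + sqrt(6281))^(1/3)/14)) + C4*exp(14^(1/3)*b*(-4*2^(1/3)/(3 + sqrt(6281))^(1/3) + 7^(1/3)*(3 + sqrt(6281))^(1/3)/7)) + 7*b^2/2 + 413*b/4


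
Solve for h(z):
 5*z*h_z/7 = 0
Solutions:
 h(z) = C1


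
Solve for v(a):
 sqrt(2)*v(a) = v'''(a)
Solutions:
 v(a) = C3*exp(2^(1/6)*a) + (C1*sin(2^(1/6)*sqrt(3)*a/2) + C2*cos(2^(1/6)*sqrt(3)*a/2))*exp(-2^(1/6)*a/2)


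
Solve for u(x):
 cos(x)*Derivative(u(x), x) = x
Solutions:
 u(x) = C1 + Integral(x/cos(x), x)


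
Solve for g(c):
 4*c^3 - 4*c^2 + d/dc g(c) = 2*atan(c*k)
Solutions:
 g(c) = C1 - c^4 + 4*c^3/3 + 2*Piecewise((c*atan(c*k) - log(c^2*k^2 + 1)/(2*k), Ne(k, 0)), (0, True))


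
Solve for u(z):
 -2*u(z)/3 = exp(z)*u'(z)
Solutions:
 u(z) = C1*exp(2*exp(-z)/3)


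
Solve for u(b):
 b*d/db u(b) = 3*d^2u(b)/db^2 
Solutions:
 u(b) = C1 + C2*erfi(sqrt(6)*b/6)


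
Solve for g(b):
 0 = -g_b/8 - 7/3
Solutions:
 g(b) = C1 - 56*b/3


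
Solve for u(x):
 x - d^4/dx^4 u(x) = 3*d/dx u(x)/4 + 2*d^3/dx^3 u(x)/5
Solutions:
 u(x) = C1 + C2*exp(x*(-8 + 16/(45*sqrt(51265) + 10189)^(1/3) + (45*sqrt(51265) + 10189)^(1/3))/60)*sin(sqrt(3)*x*(-(45*sqrt(51265) + 10189)^(1/3) + 16/(45*sqrt(51265) + 10189)^(1/3))/60) + C3*exp(x*(-8 + 16/(45*sqrt(51265) + 10189)^(1/3) + (45*sqrt(51265) + 10189)^(1/3))/60)*cos(sqrt(3)*x*(-(45*sqrt(51265) + 10189)^(1/3) + 16/(45*sqrt(51265) + 10189)^(1/3))/60) + C4*exp(-x*(16/(45*sqrt(51265) + 10189)^(1/3) + 4 + (45*sqrt(51265) + 10189)^(1/3))/30) + 2*x^2/3


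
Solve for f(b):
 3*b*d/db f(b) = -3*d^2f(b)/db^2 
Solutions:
 f(b) = C1 + C2*erf(sqrt(2)*b/2)


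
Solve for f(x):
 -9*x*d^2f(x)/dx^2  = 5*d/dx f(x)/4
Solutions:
 f(x) = C1 + C2*x^(31/36)


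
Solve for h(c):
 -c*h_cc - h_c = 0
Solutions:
 h(c) = C1 + C2*log(c)


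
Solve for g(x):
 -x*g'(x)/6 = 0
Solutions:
 g(x) = C1


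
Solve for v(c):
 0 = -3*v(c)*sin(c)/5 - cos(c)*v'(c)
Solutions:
 v(c) = C1*cos(c)^(3/5)


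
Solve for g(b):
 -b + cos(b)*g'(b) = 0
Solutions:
 g(b) = C1 + Integral(b/cos(b), b)


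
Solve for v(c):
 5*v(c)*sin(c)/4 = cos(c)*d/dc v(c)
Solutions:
 v(c) = C1/cos(c)^(5/4)


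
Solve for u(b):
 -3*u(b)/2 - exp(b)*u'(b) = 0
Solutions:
 u(b) = C1*exp(3*exp(-b)/2)


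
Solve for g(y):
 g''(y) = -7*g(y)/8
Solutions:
 g(y) = C1*sin(sqrt(14)*y/4) + C2*cos(sqrt(14)*y/4)


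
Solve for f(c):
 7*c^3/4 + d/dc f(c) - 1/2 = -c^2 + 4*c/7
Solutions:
 f(c) = C1 - 7*c^4/16 - c^3/3 + 2*c^2/7 + c/2


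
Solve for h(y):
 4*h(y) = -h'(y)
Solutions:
 h(y) = C1*exp(-4*y)


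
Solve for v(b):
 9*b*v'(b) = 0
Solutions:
 v(b) = C1


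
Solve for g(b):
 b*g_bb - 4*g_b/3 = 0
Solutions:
 g(b) = C1 + C2*b^(7/3)


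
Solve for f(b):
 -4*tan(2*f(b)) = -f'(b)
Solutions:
 f(b) = -asin(C1*exp(8*b))/2 + pi/2
 f(b) = asin(C1*exp(8*b))/2


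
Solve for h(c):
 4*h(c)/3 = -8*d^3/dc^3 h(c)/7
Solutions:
 h(c) = C3*exp(-6^(2/3)*7^(1/3)*c/6) + (C1*sin(2^(2/3)*3^(1/6)*7^(1/3)*c/4) + C2*cos(2^(2/3)*3^(1/6)*7^(1/3)*c/4))*exp(6^(2/3)*7^(1/3)*c/12)


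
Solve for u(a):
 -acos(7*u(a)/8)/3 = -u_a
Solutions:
 Integral(1/acos(7*_y/8), (_y, u(a))) = C1 + a/3


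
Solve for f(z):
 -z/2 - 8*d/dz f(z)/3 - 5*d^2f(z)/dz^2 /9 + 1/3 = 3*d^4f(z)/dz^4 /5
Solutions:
 f(z) = C1 + C2*exp(-5^(1/3)*z*(-9*(12 + sqrt(105601)/27)^(1/3) + 5*5^(1/3)/(12 + sqrt(105601)/27)^(1/3))/54)*sin(sqrt(3)*z*(25/(60 + 5*sqrt(105601)/27)^(1/3) + 9*(60 + 5*sqrt(105601)/27)^(1/3))/54) + C3*exp(-5^(1/3)*z*(-9*(12 + sqrt(105601)/27)^(1/3) + 5*5^(1/3)/(12 + sqrt(105601)/27)^(1/3))/54)*cos(sqrt(3)*z*(25/(60 + 5*sqrt(105601)/27)^(1/3) + 9*(60 + 5*sqrt(105601)/27)^(1/3))/54) + C4*exp(5^(1/3)*z*(-9*(12 + sqrt(105601)/27)^(1/3) + 5*5^(1/3)/(12 + sqrt(105601)/27)^(1/3))/27) - 3*z^2/32 + 21*z/128


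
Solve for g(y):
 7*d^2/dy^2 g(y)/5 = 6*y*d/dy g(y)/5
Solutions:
 g(y) = C1 + C2*erfi(sqrt(21)*y/7)


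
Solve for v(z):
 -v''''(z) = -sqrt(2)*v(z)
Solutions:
 v(z) = C1*exp(-2^(1/8)*z) + C2*exp(2^(1/8)*z) + C3*sin(2^(1/8)*z) + C4*cos(2^(1/8)*z)


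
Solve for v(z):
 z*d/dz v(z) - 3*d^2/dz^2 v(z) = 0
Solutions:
 v(z) = C1 + C2*erfi(sqrt(6)*z/6)


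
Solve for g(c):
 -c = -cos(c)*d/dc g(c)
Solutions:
 g(c) = C1 + Integral(c/cos(c), c)


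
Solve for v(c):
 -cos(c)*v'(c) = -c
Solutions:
 v(c) = C1 + Integral(c/cos(c), c)


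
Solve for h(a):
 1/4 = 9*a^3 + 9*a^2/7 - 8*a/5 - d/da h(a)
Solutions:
 h(a) = C1 + 9*a^4/4 + 3*a^3/7 - 4*a^2/5 - a/4


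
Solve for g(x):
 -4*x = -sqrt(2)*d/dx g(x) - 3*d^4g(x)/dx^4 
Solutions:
 g(x) = C1 + C4*exp(-2^(1/6)*3^(2/3)*x/3) + sqrt(2)*x^2 + (C2*sin(6^(1/6)*x/2) + C3*cos(6^(1/6)*x/2))*exp(2^(1/6)*3^(2/3)*x/6)


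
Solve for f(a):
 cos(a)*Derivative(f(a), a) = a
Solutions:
 f(a) = C1 + Integral(a/cos(a), a)


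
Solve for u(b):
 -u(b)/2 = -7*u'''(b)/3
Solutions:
 u(b) = C3*exp(14^(2/3)*3^(1/3)*b/14) + (C1*sin(14^(2/3)*3^(5/6)*b/28) + C2*cos(14^(2/3)*3^(5/6)*b/28))*exp(-14^(2/3)*3^(1/3)*b/28)


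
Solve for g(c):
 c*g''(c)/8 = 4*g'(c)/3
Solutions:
 g(c) = C1 + C2*c^(35/3)


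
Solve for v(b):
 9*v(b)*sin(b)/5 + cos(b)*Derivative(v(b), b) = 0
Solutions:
 v(b) = C1*cos(b)^(9/5)


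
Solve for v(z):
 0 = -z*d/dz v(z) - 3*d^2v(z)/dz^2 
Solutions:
 v(z) = C1 + C2*erf(sqrt(6)*z/6)


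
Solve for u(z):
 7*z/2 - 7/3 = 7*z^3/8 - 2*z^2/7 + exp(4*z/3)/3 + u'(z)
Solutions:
 u(z) = C1 - 7*z^4/32 + 2*z^3/21 + 7*z^2/4 - 7*z/3 - exp(4*z/3)/4


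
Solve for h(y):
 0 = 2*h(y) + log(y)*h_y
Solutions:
 h(y) = C1*exp(-2*li(y))


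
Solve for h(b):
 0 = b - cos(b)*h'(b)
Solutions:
 h(b) = C1 + Integral(b/cos(b), b)


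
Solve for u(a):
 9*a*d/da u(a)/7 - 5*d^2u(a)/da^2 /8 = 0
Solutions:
 u(a) = C1 + C2*erfi(6*sqrt(35)*a/35)


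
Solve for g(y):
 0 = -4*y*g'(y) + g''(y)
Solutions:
 g(y) = C1 + C2*erfi(sqrt(2)*y)


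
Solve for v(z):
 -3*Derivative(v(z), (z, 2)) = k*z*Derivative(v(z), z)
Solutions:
 v(z) = Piecewise((-sqrt(6)*sqrt(pi)*C1*erf(sqrt(6)*sqrt(k)*z/6)/(2*sqrt(k)) - C2, (k > 0) | (k < 0)), (-C1*z - C2, True))


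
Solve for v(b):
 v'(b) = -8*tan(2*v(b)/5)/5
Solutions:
 v(b) = -5*asin(C1*exp(-16*b/25))/2 + 5*pi/2
 v(b) = 5*asin(C1*exp(-16*b/25))/2


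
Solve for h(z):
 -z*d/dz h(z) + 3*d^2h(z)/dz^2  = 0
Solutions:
 h(z) = C1 + C2*erfi(sqrt(6)*z/6)


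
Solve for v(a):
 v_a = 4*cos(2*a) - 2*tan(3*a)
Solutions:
 v(a) = C1 + 2*log(cos(3*a))/3 + 2*sin(2*a)


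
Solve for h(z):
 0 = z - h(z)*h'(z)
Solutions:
 h(z) = -sqrt(C1 + z^2)
 h(z) = sqrt(C1 + z^2)


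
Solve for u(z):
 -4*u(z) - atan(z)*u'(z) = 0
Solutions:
 u(z) = C1*exp(-4*Integral(1/atan(z), z))


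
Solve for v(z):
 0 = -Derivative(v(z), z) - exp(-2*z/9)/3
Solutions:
 v(z) = C1 + 3*exp(-2*z/9)/2


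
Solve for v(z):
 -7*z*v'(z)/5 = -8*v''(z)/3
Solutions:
 v(z) = C1 + C2*erfi(sqrt(105)*z/20)


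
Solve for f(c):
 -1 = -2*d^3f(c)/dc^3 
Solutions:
 f(c) = C1 + C2*c + C3*c^2 + c^3/12


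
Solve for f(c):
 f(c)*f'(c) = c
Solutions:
 f(c) = -sqrt(C1 + c^2)
 f(c) = sqrt(C1 + c^2)


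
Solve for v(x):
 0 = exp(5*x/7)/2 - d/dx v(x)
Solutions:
 v(x) = C1 + 7*exp(5*x/7)/10


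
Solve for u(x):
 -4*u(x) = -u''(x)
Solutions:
 u(x) = C1*exp(-2*x) + C2*exp(2*x)


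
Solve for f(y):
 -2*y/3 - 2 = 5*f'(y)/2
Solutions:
 f(y) = C1 - 2*y^2/15 - 4*y/5


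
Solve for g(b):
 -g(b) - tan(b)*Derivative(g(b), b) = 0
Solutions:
 g(b) = C1/sin(b)


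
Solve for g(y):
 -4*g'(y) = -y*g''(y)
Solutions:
 g(y) = C1 + C2*y^5


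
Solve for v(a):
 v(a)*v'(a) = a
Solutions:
 v(a) = -sqrt(C1 + a^2)
 v(a) = sqrt(C1 + a^2)


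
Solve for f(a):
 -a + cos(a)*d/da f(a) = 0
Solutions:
 f(a) = C1 + Integral(a/cos(a), a)


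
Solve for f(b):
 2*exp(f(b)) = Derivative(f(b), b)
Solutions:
 f(b) = log(-1/(C1 + 2*b))


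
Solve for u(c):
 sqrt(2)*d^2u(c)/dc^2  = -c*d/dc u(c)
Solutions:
 u(c) = C1 + C2*erf(2^(1/4)*c/2)


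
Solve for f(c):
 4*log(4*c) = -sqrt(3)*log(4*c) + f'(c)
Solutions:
 f(c) = C1 + sqrt(3)*c*log(c) + 4*c*log(c) - 4*c - sqrt(3)*c + c*log(2^(2*sqrt(3) + 8))


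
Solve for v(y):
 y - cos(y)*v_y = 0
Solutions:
 v(y) = C1 + Integral(y/cos(y), y)


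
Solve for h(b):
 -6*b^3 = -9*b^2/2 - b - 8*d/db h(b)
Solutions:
 h(b) = C1 + 3*b^4/16 - 3*b^3/16 - b^2/16


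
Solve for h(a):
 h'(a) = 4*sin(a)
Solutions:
 h(a) = C1 - 4*cos(a)


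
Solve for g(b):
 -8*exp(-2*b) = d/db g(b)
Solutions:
 g(b) = C1 + 4*exp(-2*b)


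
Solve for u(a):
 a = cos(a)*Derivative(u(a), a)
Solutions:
 u(a) = C1 + Integral(a/cos(a), a)


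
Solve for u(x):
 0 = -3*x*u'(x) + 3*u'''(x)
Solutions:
 u(x) = C1 + Integral(C2*airyai(x) + C3*airybi(x), x)


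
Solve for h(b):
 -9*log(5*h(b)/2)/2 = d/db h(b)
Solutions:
 -2*Integral(1/(-log(_y) - log(5) + log(2)), (_y, h(b)))/9 = C1 - b


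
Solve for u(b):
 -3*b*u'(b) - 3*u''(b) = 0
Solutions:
 u(b) = C1 + C2*erf(sqrt(2)*b/2)


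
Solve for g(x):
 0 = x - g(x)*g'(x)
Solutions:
 g(x) = -sqrt(C1 + x^2)
 g(x) = sqrt(C1 + x^2)


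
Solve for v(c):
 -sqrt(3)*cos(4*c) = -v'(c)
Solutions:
 v(c) = C1 + sqrt(3)*sin(4*c)/4


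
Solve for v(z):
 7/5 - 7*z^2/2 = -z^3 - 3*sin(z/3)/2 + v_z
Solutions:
 v(z) = C1 + z^4/4 - 7*z^3/6 + 7*z/5 - 9*cos(z/3)/2


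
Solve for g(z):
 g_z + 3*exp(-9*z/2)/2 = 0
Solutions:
 g(z) = C1 + exp(-9*z/2)/3


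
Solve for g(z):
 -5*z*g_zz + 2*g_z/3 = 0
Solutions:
 g(z) = C1 + C2*z^(17/15)


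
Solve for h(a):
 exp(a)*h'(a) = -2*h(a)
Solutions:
 h(a) = C1*exp(2*exp(-a))


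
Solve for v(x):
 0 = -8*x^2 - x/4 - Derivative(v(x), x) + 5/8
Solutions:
 v(x) = C1 - 8*x^3/3 - x^2/8 + 5*x/8


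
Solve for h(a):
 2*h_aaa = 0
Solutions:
 h(a) = C1 + C2*a + C3*a^2


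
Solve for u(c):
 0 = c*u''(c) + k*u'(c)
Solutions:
 u(c) = C1 + c^(1 - re(k))*(C2*sin(log(c)*Abs(im(k))) + C3*cos(log(c)*im(k)))


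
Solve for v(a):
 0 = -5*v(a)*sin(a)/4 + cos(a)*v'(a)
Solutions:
 v(a) = C1/cos(a)^(5/4)


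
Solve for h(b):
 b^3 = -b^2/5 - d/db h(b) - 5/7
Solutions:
 h(b) = C1 - b^4/4 - b^3/15 - 5*b/7


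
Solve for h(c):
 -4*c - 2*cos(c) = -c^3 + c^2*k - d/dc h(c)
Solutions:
 h(c) = C1 - c^4/4 + c^3*k/3 + 2*c^2 + 2*sin(c)


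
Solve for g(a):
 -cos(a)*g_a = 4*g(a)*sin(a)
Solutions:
 g(a) = C1*cos(a)^4


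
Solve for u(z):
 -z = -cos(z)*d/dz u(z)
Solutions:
 u(z) = C1 + Integral(z/cos(z), z)


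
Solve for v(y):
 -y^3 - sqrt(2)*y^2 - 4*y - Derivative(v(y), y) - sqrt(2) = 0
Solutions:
 v(y) = C1 - y^4/4 - sqrt(2)*y^3/3 - 2*y^2 - sqrt(2)*y


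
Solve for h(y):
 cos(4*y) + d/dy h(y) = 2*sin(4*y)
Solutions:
 h(y) = C1 - sin(4*y)/4 - cos(4*y)/2


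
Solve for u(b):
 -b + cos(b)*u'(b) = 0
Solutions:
 u(b) = C1 + Integral(b/cos(b), b)


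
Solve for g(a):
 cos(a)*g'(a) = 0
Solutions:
 g(a) = C1


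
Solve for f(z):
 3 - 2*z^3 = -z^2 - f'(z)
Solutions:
 f(z) = C1 + z^4/2 - z^3/3 - 3*z


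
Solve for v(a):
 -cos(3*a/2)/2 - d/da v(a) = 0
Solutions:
 v(a) = C1 - sin(3*a/2)/3


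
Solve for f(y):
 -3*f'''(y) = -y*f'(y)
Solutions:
 f(y) = C1 + Integral(C2*airyai(3^(2/3)*y/3) + C3*airybi(3^(2/3)*y/3), y)


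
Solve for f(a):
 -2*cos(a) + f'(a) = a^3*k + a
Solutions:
 f(a) = C1 + a^4*k/4 + a^2/2 + 2*sin(a)


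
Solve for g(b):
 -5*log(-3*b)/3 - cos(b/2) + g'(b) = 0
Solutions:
 g(b) = C1 + 5*b*log(-b)/3 - 5*b/3 + 5*b*log(3)/3 + 2*sin(b/2)


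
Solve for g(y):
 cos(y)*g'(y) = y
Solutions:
 g(y) = C1 + Integral(y/cos(y), y)


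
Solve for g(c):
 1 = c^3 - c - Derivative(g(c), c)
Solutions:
 g(c) = C1 + c^4/4 - c^2/2 - c


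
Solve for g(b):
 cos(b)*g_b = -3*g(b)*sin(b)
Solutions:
 g(b) = C1*cos(b)^3


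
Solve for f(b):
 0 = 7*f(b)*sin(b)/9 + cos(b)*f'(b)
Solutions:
 f(b) = C1*cos(b)^(7/9)


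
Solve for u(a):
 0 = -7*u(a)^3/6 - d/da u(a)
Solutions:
 u(a) = -sqrt(3)*sqrt(-1/(C1 - 7*a))
 u(a) = sqrt(3)*sqrt(-1/(C1 - 7*a))


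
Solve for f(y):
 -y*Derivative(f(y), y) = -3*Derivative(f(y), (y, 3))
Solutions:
 f(y) = C1 + Integral(C2*airyai(3^(2/3)*y/3) + C3*airybi(3^(2/3)*y/3), y)


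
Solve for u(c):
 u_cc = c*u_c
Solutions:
 u(c) = C1 + C2*erfi(sqrt(2)*c/2)


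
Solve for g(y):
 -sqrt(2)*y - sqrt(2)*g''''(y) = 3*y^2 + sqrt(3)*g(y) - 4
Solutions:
 g(y) = -sqrt(3)*y^2 - sqrt(6)*y/3 + (C1*sin(2^(3/8)*3^(1/8)*y/2) + C2*cos(2^(3/8)*3^(1/8)*y/2))*exp(-2^(3/8)*3^(1/8)*y/2) + (C3*sin(2^(3/8)*3^(1/8)*y/2) + C4*cos(2^(3/8)*3^(1/8)*y/2))*exp(2^(3/8)*3^(1/8)*y/2) + 4*sqrt(3)/3


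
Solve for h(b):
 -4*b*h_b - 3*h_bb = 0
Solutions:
 h(b) = C1 + C2*erf(sqrt(6)*b/3)


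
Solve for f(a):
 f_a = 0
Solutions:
 f(a) = C1


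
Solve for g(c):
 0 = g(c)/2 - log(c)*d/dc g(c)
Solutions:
 g(c) = C1*exp(li(c)/2)


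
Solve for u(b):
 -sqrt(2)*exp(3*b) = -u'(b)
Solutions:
 u(b) = C1 + sqrt(2)*exp(3*b)/3


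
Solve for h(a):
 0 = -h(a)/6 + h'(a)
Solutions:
 h(a) = C1*exp(a/6)


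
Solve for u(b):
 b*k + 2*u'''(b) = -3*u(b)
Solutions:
 u(b) = C3*exp(-2^(2/3)*3^(1/3)*b/2) - b*k/3 + (C1*sin(2^(2/3)*3^(5/6)*b/4) + C2*cos(2^(2/3)*3^(5/6)*b/4))*exp(2^(2/3)*3^(1/3)*b/4)


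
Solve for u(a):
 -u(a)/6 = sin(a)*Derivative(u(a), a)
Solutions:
 u(a) = C1*(cos(a) + 1)^(1/12)/(cos(a) - 1)^(1/12)


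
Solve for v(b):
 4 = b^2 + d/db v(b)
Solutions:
 v(b) = C1 - b^3/3 + 4*b


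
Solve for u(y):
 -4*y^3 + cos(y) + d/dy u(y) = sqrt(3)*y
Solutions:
 u(y) = C1 + y^4 + sqrt(3)*y^2/2 - sin(y)


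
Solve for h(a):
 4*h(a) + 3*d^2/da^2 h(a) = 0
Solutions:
 h(a) = C1*sin(2*sqrt(3)*a/3) + C2*cos(2*sqrt(3)*a/3)


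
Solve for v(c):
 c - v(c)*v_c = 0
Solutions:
 v(c) = -sqrt(C1 + c^2)
 v(c) = sqrt(C1 + c^2)


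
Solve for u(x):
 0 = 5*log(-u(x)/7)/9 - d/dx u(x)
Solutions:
 -9*Integral(1/(log(-_y) - log(7)), (_y, u(x)))/5 = C1 - x


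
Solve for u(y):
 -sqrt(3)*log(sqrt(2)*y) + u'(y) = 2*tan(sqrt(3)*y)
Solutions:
 u(y) = C1 + sqrt(3)*y*(log(y) - 1) + sqrt(3)*y*log(2)/2 - 2*sqrt(3)*log(cos(sqrt(3)*y))/3


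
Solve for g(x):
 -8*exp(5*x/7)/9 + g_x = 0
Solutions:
 g(x) = C1 + 56*exp(5*x/7)/45


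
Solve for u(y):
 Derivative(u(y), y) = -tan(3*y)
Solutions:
 u(y) = C1 + log(cos(3*y))/3


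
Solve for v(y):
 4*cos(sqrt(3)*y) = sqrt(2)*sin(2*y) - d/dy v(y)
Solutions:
 v(y) = C1 - 4*sqrt(3)*sin(sqrt(3)*y)/3 - sqrt(2)*cos(2*y)/2


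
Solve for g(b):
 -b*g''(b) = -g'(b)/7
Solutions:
 g(b) = C1 + C2*b^(8/7)


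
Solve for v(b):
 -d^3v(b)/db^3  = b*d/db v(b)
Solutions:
 v(b) = C1 + Integral(C2*airyai(-b) + C3*airybi(-b), b)


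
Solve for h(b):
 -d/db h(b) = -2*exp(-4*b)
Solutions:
 h(b) = C1 - exp(-4*b)/2


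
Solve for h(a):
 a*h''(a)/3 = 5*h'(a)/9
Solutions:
 h(a) = C1 + C2*a^(8/3)


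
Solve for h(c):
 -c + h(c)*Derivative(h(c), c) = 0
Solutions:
 h(c) = -sqrt(C1 + c^2)
 h(c) = sqrt(C1 + c^2)


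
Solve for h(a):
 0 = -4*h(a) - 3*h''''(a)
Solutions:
 h(a) = (C1*sin(3^(3/4)*a/3) + C2*cos(3^(3/4)*a/3))*exp(-3^(3/4)*a/3) + (C3*sin(3^(3/4)*a/3) + C4*cos(3^(3/4)*a/3))*exp(3^(3/4)*a/3)


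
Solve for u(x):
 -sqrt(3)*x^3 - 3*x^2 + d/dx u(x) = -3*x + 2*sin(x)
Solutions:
 u(x) = C1 + sqrt(3)*x^4/4 + x^3 - 3*x^2/2 - 2*cos(x)


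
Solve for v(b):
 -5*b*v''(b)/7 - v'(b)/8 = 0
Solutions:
 v(b) = C1 + C2*b^(33/40)


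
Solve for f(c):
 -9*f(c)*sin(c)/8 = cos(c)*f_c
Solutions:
 f(c) = C1*cos(c)^(9/8)


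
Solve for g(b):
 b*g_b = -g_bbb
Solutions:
 g(b) = C1 + Integral(C2*airyai(-b) + C3*airybi(-b), b)


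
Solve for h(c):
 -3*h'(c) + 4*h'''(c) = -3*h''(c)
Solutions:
 h(c) = C1 + C2*exp(c*(-3 + sqrt(57))/8) + C3*exp(-c*(3 + sqrt(57))/8)


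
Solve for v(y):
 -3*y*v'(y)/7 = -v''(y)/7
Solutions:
 v(y) = C1 + C2*erfi(sqrt(6)*y/2)


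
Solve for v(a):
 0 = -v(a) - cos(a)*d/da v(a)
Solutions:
 v(a) = C1*sqrt(sin(a) - 1)/sqrt(sin(a) + 1)


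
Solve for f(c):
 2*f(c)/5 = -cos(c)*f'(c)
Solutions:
 f(c) = C1*(sin(c) - 1)^(1/5)/(sin(c) + 1)^(1/5)


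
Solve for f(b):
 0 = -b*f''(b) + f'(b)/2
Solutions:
 f(b) = C1 + C2*b^(3/2)


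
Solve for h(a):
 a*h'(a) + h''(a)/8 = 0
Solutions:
 h(a) = C1 + C2*erf(2*a)


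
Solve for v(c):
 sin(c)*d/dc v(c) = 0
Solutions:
 v(c) = C1


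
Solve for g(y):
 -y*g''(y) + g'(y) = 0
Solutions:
 g(y) = C1 + C2*y^2


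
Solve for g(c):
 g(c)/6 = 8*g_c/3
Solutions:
 g(c) = C1*exp(c/16)


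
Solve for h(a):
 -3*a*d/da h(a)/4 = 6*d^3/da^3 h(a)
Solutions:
 h(a) = C1 + Integral(C2*airyai(-a/2) + C3*airybi(-a/2), a)


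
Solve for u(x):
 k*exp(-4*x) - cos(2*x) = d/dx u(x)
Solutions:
 u(x) = C1 - k*exp(-4*x)/4 - sin(2*x)/2


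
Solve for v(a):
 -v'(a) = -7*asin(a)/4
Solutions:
 v(a) = C1 + 7*a*asin(a)/4 + 7*sqrt(1 - a^2)/4


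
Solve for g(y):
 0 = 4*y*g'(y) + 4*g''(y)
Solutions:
 g(y) = C1 + C2*erf(sqrt(2)*y/2)


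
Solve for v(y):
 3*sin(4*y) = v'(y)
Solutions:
 v(y) = C1 - 3*cos(4*y)/4


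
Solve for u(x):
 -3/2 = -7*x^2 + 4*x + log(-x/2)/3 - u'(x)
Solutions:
 u(x) = C1 - 7*x^3/3 + 2*x^2 + x*log(-x)/3 + x*(7 - 2*log(2))/6


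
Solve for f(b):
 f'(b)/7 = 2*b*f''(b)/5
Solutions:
 f(b) = C1 + C2*b^(19/14)


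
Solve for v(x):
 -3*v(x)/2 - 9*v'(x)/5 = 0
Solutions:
 v(x) = C1*exp(-5*x/6)


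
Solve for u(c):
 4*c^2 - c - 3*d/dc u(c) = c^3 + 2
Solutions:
 u(c) = C1 - c^4/12 + 4*c^3/9 - c^2/6 - 2*c/3


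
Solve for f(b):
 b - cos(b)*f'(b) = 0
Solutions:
 f(b) = C1 + Integral(b/cos(b), b)


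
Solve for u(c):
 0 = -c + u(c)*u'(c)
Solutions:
 u(c) = -sqrt(C1 + c^2)
 u(c) = sqrt(C1 + c^2)


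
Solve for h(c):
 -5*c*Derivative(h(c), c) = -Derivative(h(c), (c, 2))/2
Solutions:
 h(c) = C1 + C2*erfi(sqrt(5)*c)


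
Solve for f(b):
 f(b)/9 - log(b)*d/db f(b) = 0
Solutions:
 f(b) = C1*exp(li(b)/9)


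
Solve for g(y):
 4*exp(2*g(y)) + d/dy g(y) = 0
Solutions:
 g(y) = log(-sqrt(-1/(C1 - 4*y))) - log(2)/2
 g(y) = log(-1/(C1 - 4*y))/2 - log(2)/2


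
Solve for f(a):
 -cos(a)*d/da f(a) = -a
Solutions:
 f(a) = C1 + Integral(a/cos(a), a)


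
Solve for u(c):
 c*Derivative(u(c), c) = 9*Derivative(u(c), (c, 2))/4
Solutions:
 u(c) = C1 + C2*erfi(sqrt(2)*c/3)


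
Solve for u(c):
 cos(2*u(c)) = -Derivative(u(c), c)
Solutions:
 u(c) = -asin((C1 + exp(4*c))/(C1 - exp(4*c)))/2 + pi/2
 u(c) = asin((C1 + exp(4*c))/(C1 - exp(4*c)))/2


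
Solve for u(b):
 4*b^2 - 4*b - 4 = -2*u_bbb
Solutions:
 u(b) = C1 + C2*b + C3*b^2 - b^5/30 + b^4/12 + b^3/3


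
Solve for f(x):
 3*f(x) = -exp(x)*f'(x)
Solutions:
 f(x) = C1*exp(3*exp(-x))


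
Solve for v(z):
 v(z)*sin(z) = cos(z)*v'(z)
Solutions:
 v(z) = C1/cos(z)


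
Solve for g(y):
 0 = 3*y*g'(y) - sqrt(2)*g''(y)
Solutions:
 g(y) = C1 + C2*erfi(2^(1/4)*sqrt(3)*y/2)


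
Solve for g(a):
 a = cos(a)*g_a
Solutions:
 g(a) = C1 + Integral(a/cos(a), a)


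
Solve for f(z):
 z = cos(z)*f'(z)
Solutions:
 f(z) = C1 + Integral(z/cos(z), z)


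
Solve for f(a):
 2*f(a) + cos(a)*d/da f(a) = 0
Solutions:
 f(a) = C1*(sin(a) - 1)/(sin(a) + 1)


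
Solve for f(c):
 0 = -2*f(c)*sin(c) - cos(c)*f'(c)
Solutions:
 f(c) = C1*cos(c)^2


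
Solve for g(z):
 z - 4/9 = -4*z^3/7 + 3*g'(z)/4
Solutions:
 g(z) = C1 + 4*z^4/21 + 2*z^2/3 - 16*z/27


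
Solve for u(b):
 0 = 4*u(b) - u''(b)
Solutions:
 u(b) = C1*exp(-2*b) + C2*exp(2*b)


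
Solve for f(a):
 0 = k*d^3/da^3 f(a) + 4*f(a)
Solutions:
 f(a) = C1*exp(2^(2/3)*a*(-1/k)^(1/3)) + C2*exp(2^(2/3)*a*(-1/k)^(1/3)*(-1 + sqrt(3)*I)/2) + C3*exp(-2^(2/3)*a*(-1/k)^(1/3)*(1 + sqrt(3)*I)/2)


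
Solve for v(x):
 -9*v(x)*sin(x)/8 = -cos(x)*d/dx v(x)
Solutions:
 v(x) = C1/cos(x)^(9/8)


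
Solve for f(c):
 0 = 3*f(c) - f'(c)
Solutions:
 f(c) = C1*exp(3*c)


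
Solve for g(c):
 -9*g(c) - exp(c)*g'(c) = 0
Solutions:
 g(c) = C1*exp(9*exp(-c))


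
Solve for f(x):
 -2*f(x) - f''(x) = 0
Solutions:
 f(x) = C1*sin(sqrt(2)*x) + C2*cos(sqrt(2)*x)


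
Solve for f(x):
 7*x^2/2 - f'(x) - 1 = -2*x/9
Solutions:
 f(x) = C1 + 7*x^3/6 + x^2/9 - x


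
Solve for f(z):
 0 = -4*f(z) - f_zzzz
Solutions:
 f(z) = (C1*sin(z) + C2*cos(z))*exp(-z) + (C3*sin(z) + C4*cos(z))*exp(z)


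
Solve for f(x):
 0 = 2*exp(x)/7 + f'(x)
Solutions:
 f(x) = C1 - 2*exp(x)/7


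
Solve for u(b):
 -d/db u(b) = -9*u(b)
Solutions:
 u(b) = C1*exp(9*b)


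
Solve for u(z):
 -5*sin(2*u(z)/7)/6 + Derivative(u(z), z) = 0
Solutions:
 -5*z/6 + 7*log(cos(2*u(z)/7) - 1)/4 - 7*log(cos(2*u(z)/7) + 1)/4 = C1


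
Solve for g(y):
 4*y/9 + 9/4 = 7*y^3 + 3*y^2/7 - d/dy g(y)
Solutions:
 g(y) = C1 + 7*y^4/4 + y^3/7 - 2*y^2/9 - 9*y/4


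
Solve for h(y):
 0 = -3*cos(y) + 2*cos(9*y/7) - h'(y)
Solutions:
 h(y) = C1 - 3*sin(y) + 14*sin(9*y/7)/9


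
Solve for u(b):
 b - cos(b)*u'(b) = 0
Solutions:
 u(b) = C1 + Integral(b/cos(b), b)


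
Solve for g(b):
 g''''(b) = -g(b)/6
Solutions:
 g(b) = (C1*sin(2^(1/4)*3^(3/4)*b/6) + C2*cos(2^(1/4)*3^(3/4)*b/6))*exp(-2^(1/4)*3^(3/4)*b/6) + (C3*sin(2^(1/4)*3^(3/4)*b/6) + C4*cos(2^(1/4)*3^(3/4)*b/6))*exp(2^(1/4)*3^(3/4)*b/6)


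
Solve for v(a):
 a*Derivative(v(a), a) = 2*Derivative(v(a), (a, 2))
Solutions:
 v(a) = C1 + C2*erfi(a/2)


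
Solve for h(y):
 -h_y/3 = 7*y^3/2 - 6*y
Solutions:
 h(y) = C1 - 21*y^4/8 + 9*y^2


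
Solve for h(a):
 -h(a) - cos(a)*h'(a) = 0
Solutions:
 h(a) = C1*sqrt(sin(a) - 1)/sqrt(sin(a) + 1)


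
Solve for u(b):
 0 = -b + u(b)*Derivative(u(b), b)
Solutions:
 u(b) = -sqrt(C1 + b^2)
 u(b) = sqrt(C1 + b^2)


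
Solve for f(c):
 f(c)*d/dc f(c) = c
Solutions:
 f(c) = -sqrt(C1 + c^2)
 f(c) = sqrt(C1 + c^2)


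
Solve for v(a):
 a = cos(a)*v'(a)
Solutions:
 v(a) = C1 + Integral(a/cos(a), a)


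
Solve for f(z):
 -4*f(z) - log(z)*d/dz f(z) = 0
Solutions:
 f(z) = C1*exp(-4*li(z))


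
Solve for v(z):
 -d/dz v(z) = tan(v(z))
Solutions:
 v(z) = pi - asin(C1*exp(-z))
 v(z) = asin(C1*exp(-z))


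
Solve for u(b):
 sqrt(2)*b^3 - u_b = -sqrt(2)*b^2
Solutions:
 u(b) = C1 + sqrt(2)*b^4/4 + sqrt(2)*b^3/3


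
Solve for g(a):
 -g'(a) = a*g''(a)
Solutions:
 g(a) = C1 + C2*log(a)


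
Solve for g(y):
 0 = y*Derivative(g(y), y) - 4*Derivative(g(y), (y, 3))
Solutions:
 g(y) = C1 + Integral(C2*airyai(2^(1/3)*y/2) + C3*airybi(2^(1/3)*y/2), y)


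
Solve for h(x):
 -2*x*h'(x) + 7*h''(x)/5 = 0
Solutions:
 h(x) = C1 + C2*erfi(sqrt(35)*x/7)


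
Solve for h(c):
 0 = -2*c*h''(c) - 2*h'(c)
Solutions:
 h(c) = C1 + C2*log(c)


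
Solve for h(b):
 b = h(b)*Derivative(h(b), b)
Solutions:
 h(b) = -sqrt(C1 + b^2)
 h(b) = sqrt(C1 + b^2)


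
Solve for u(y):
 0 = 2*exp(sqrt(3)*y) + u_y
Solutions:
 u(y) = C1 - 2*sqrt(3)*exp(sqrt(3)*y)/3


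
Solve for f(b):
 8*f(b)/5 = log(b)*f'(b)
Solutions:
 f(b) = C1*exp(8*li(b)/5)


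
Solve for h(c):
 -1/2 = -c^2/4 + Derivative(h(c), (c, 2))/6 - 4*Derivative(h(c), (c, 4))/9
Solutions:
 h(c) = C1 + C2*c + C3*exp(-sqrt(6)*c/4) + C4*exp(sqrt(6)*c/4) + c^4/8 + 5*c^2/2


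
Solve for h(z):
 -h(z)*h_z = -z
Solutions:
 h(z) = -sqrt(C1 + z^2)
 h(z) = sqrt(C1 + z^2)


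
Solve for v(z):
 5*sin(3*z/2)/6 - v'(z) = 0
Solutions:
 v(z) = C1 - 5*cos(3*z/2)/9


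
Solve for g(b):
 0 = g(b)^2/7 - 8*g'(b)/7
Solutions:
 g(b) = -8/(C1 + b)


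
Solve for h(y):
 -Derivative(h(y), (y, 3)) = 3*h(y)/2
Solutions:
 h(y) = C3*exp(-2^(2/3)*3^(1/3)*y/2) + (C1*sin(2^(2/3)*3^(5/6)*y/4) + C2*cos(2^(2/3)*3^(5/6)*y/4))*exp(2^(2/3)*3^(1/3)*y/4)


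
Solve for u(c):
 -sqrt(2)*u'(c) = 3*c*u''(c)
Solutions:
 u(c) = C1 + C2*c^(1 - sqrt(2)/3)


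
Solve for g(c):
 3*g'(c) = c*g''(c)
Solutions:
 g(c) = C1 + C2*c^4


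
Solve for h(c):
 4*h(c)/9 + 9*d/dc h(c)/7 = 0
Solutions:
 h(c) = C1*exp(-28*c/81)


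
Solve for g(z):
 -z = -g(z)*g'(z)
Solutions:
 g(z) = -sqrt(C1 + z^2)
 g(z) = sqrt(C1 + z^2)


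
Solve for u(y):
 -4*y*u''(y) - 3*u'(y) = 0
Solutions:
 u(y) = C1 + C2*y^(1/4)


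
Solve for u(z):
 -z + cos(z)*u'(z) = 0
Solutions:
 u(z) = C1 + Integral(z/cos(z), z)


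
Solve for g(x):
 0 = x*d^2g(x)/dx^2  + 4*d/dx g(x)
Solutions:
 g(x) = C1 + C2/x^3


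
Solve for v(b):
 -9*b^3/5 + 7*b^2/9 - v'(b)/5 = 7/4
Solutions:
 v(b) = C1 - 9*b^4/4 + 35*b^3/27 - 35*b/4


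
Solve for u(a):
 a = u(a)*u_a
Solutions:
 u(a) = -sqrt(C1 + a^2)
 u(a) = sqrt(C1 + a^2)


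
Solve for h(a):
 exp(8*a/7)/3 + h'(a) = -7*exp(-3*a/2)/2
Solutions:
 h(a) = C1 - 7*exp(8*a/7)/24 + 7*exp(-3*a/2)/3


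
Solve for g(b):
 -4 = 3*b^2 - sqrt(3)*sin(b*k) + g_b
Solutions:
 g(b) = C1 - b^3 - 4*b - sqrt(3)*cos(b*k)/k


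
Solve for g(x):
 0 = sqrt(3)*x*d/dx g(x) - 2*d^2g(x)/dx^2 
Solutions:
 g(x) = C1 + C2*erfi(3^(1/4)*x/2)


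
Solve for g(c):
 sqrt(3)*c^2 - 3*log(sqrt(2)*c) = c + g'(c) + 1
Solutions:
 g(c) = C1 + sqrt(3)*c^3/3 - c^2/2 - 3*c*log(c) - 3*c*log(2)/2 + 2*c


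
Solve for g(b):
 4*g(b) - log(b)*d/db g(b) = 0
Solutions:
 g(b) = C1*exp(4*li(b))


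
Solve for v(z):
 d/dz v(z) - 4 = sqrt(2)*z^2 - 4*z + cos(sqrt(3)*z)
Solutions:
 v(z) = C1 + sqrt(2)*z^3/3 - 2*z^2 + 4*z + sqrt(3)*sin(sqrt(3)*z)/3


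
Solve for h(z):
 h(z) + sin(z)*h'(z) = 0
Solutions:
 h(z) = C1*sqrt(cos(z) + 1)/sqrt(cos(z) - 1)


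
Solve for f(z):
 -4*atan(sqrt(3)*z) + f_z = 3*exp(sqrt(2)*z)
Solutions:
 f(z) = C1 + 4*z*atan(sqrt(3)*z) + 3*sqrt(2)*exp(sqrt(2)*z)/2 - 2*sqrt(3)*log(3*z^2 + 1)/3


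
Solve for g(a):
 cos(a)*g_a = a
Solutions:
 g(a) = C1 + Integral(a/cos(a), a)


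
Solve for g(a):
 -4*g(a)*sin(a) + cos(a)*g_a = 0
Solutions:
 g(a) = C1/cos(a)^4


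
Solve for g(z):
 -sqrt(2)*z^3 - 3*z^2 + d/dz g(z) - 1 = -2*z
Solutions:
 g(z) = C1 + sqrt(2)*z^4/4 + z^3 - z^2 + z


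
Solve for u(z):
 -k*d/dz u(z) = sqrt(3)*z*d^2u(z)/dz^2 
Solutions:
 u(z) = C1 + z^(-sqrt(3)*re(k)/3 + 1)*(C2*sin(sqrt(3)*log(z)*Abs(im(k))/3) + C3*cos(sqrt(3)*log(z)*im(k)/3))


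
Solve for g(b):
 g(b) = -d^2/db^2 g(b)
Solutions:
 g(b) = C1*sin(b) + C2*cos(b)


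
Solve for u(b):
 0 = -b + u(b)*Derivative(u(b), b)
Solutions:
 u(b) = -sqrt(C1 + b^2)
 u(b) = sqrt(C1 + b^2)


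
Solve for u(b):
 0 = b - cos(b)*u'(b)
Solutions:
 u(b) = C1 + Integral(b/cos(b), b)


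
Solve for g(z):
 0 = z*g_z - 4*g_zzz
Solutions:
 g(z) = C1 + Integral(C2*airyai(2^(1/3)*z/2) + C3*airybi(2^(1/3)*z/2), z)


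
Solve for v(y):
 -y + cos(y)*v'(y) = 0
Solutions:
 v(y) = C1 + Integral(y/cos(y), y)


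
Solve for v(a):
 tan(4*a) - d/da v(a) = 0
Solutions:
 v(a) = C1 - log(cos(4*a))/4


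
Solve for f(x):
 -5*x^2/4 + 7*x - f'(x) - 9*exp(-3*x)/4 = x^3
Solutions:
 f(x) = C1 - x^4/4 - 5*x^3/12 + 7*x^2/2 + 3*exp(-3*x)/4


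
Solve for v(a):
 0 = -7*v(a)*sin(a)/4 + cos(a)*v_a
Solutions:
 v(a) = C1/cos(a)^(7/4)


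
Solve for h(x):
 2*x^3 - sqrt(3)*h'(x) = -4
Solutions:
 h(x) = C1 + sqrt(3)*x^4/6 + 4*sqrt(3)*x/3


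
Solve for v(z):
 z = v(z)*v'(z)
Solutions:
 v(z) = -sqrt(C1 + z^2)
 v(z) = sqrt(C1 + z^2)


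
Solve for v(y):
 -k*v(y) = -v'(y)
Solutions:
 v(y) = C1*exp(k*y)


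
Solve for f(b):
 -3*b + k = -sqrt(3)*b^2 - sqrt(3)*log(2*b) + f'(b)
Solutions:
 f(b) = C1 + sqrt(3)*b^3/3 - 3*b^2/2 + b*k + sqrt(3)*b*log(b) - sqrt(3)*b + sqrt(3)*b*log(2)


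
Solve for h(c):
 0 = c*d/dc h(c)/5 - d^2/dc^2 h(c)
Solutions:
 h(c) = C1 + C2*erfi(sqrt(10)*c/10)


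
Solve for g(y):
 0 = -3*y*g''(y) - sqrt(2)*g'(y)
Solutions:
 g(y) = C1 + C2*y^(1 - sqrt(2)/3)


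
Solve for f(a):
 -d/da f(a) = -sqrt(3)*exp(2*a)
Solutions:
 f(a) = C1 + sqrt(3)*exp(2*a)/2


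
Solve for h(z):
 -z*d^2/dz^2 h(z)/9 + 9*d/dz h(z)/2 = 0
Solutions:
 h(z) = C1 + C2*z^(83/2)


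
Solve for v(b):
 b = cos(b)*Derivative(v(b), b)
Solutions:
 v(b) = C1 + Integral(b/cos(b), b)


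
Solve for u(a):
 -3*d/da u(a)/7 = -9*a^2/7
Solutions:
 u(a) = C1 + a^3


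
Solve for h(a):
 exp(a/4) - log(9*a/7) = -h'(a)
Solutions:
 h(a) = C1 + a*log(a) + a*(-log(7) - 1 + 2*log(3)) - 4*exp(a/4)


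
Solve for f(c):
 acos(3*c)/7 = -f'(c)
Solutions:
 f(c) = C1 - c*acos(3*c)/7 + sqrt(1 - 9*c^2)/21


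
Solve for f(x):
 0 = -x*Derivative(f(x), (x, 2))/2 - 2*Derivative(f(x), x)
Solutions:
 f(x) = C1 + C2/x^3


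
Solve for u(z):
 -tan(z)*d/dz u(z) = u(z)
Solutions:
 u(z) = C1/sin(z)


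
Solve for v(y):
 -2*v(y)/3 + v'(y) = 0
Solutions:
 v(y) = C1*exp(2*y/3)


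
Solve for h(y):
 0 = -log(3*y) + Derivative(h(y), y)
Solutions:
 h(y) = C1 + y*log(y) - y + y*log(3)


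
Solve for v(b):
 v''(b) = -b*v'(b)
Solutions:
 v(b) = C1 + C2*erf(sqrt(2)*b/2)


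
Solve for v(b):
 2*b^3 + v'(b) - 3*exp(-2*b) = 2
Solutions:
 v(b) = C1 - b^4/2 + 2*b - 3*exp(-2*b)/2


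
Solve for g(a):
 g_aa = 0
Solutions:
 g(a) = C1 + C2*a


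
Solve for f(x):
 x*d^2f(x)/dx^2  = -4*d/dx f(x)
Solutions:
 f(x) = C1 + C2/x^3


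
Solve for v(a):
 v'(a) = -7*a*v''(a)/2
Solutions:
 v(a) = C1 + C2*a^(5/7)


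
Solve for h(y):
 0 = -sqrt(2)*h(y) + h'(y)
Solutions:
 h(y) = C1*exp(sqrt(2)*y)


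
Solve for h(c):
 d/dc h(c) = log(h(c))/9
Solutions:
 li(h(c)) = C1 + c/9


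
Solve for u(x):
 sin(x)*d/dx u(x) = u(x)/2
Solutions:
 u(x) = C1*(cos(x) - 1)^(1/4)/(cos(x) + 1)^(1/4)


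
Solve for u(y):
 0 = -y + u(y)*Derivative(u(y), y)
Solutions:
 u(y) = -sqrt(C1 + y^2)
 u(y) = sqrt(C1 + y^2)


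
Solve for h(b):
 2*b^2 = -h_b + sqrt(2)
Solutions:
 h(b) = C1 - 2*b^3/3 + sqrt(2)*b


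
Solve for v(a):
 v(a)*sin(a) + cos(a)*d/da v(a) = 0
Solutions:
 v(a) = C1*cos(a)


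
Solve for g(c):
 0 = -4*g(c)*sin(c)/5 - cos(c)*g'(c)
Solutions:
 g(c) = C1*cos(c)^(4/5)


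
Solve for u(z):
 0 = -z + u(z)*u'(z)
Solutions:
 u(z) = -sqrt(C1 + z^2)
 u(z) = sqrt(C1 + z^2)


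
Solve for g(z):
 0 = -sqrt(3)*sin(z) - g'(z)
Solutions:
 g(z) = C1 + sqrt(3)*cos(z)


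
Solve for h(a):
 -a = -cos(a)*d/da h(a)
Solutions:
 h(a) = C1 + Integral(a/cos(a), a)


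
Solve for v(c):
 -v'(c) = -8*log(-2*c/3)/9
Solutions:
 v(c) = C1 + 8*c*log(-c)/9 + 8*c*(-log(3) - 1 + log(2))/9


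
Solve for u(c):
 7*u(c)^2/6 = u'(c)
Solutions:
 u(c) = -6/(C1 + 7*c)


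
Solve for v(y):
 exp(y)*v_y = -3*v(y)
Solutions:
 v(y) = C1*exp(3*exp(-y))


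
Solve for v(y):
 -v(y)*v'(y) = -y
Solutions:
 v(y) = -sqrt(C1 + y^2)
 v(y) = sqrt(C1 + y^2)


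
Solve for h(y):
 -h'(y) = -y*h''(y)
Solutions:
 h(y) = C1 + C2*y^2


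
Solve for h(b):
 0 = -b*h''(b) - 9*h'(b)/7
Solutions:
 h(b) = C1 + C2/b^(2/7)


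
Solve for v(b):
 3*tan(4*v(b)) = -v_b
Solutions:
 v(b) = -asin(C1*exp(-12*b))/4 + pi/4
 v(b) = asin(C1*exp(-12*b))/4


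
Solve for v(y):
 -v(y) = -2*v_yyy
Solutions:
 v(y) = C3*exp(2^(2/3)*y/2) + (C1*sin(2^(2/3)*sqrt(3)*y/4) + C2*cos(2^(2/3)*sqrt(3)*y/4))*exp(-2^(2/3)*y/4)


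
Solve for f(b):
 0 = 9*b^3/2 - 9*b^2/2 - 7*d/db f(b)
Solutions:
 f(b) = C1 + 9*b^4/56 - 3*b^3/14


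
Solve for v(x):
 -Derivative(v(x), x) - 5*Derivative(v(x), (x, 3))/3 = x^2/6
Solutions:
 v(x) = C1 + C2*sin(sqrt(15)*x/5) + C3*cos(sqrt(15)*x/5) - x^3/18 + 5*x/9


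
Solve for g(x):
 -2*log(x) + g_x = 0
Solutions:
 g(x) = C1 + 2*x*log(x) - 2*x


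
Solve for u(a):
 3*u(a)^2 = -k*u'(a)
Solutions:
 u(a) = k/(C1*k + 3*a)


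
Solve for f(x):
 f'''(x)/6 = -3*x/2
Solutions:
 f(x) = C1 + C2*x + C3*x^2 - 3*x^4/8


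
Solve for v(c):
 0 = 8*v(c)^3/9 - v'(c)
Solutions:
 v(c) = -3*sqrt(2)*sqrt(-1/(C1 + 8*c))/2
 v(c) = 3*sqrt(2)*sqrt(-1/(C1 + 8*c))/2


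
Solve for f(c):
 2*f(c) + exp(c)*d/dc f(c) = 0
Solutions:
 f(c) = C1*exp(2*exp(-c))


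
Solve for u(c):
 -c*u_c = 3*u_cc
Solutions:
 u(c) = C1 + C2*erf(sqrt(6)*c/6)


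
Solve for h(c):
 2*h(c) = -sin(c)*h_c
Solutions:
 h(c) = C1*(cos(c) + 1)/(cos(c) - 1)


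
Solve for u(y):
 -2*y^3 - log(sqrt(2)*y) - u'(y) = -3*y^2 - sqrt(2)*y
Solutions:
 u(y) = C1 - y^4/2 + y^3 + sqrt(2)*y^2/2 - y*log(y) - y*log(2)/2 + y


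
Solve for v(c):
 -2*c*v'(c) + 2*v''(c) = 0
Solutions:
 v(c) = C1 + C2*erfi(sqrt(2)*c/2)


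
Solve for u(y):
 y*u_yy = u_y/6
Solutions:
 u(y) = C1 + C2*y^(7/6)


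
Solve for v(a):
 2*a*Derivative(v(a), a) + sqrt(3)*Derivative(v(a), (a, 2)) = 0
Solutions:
 v(a) = C1 + C2*erf(3^(3/4)*a/3)


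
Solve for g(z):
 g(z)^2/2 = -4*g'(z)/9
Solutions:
 g(z) = 8/(C1 + 9*z)


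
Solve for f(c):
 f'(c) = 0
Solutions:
 f(c) = C1


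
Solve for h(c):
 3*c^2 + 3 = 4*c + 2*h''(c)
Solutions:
 h(c) = C1 + C2*c + c^4/8 - c^3/3 + 3*c^2/4


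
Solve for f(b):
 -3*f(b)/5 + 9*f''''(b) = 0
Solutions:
 f(b) = C1*exp(-15^(3/4)*b/15) + C2*exp(15^(3/4)*b/15) + C3*sin(15^(3/4)*b/15) + C4*cos(15^(3/4)*b/15)


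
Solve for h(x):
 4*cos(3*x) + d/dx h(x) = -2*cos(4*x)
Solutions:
 h(x) = C1 - 4*sin(3*x)/3 - sin(4*x)/2


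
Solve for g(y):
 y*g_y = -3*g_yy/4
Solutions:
 g(y) = C1 + C2*erf(sqrt(6)*y/3)


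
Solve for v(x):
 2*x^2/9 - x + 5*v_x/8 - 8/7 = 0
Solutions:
 v(x) = C1 - 16*x^3/135 + 4*x^2/5 + 64*x/35


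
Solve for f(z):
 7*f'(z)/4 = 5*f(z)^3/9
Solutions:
 f(z) = -3*sqrt(14)*sqrt(-1/(C1 + 20*z))/2
 f(z) = 3*sqrt(14)*sqrt(-1/(C1 + 20*z))/2


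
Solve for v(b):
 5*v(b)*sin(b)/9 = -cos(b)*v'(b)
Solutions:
 v(b) = C1*cos(b)^(5/9)


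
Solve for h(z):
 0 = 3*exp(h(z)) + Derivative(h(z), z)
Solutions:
 h(z) = log(1/(C1 + 3*z))


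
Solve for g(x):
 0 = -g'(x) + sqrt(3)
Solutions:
 g(x) = C1 + sqrt(3)*x


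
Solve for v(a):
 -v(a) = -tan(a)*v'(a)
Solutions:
 v(a) = C1*sin(a)


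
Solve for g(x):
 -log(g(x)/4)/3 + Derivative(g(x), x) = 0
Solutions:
 3*Integral(1/(-log(_y) + 2*log(2)), (_y, g(x))) = C1 - x


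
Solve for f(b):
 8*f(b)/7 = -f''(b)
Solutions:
 f(b) = C1*sin(2*sqrt(14)*b/7) + C2*cos(2*sqrt(14)*b/7)


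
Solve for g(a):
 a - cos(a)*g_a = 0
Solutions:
 g(a) = C1 + Integral(a/cos(a), a)


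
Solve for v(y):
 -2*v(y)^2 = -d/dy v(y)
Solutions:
 v(y) = -1/(C1 + 2*y)


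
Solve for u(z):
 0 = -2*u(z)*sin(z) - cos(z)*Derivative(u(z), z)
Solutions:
 u(z) = C1*cos(z)^2


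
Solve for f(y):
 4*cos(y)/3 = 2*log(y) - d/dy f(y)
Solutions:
 f(y) = C1 + 2*y*log(y) - 2*y - 4*sin(y)/3


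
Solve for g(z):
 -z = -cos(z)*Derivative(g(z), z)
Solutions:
 g(z) = C1 + Integral(z/cos(z), z)


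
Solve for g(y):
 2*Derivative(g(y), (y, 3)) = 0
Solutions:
 g(y) = C1 + C2*y + C3*y^2


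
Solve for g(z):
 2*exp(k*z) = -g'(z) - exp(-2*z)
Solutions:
 g(z) = C1 + exp(-2*z)/2 - 2*exp(k*z)/k


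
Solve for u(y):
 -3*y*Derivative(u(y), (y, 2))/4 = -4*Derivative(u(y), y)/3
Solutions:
 u(y) = C1 + C2*y^(25/9)


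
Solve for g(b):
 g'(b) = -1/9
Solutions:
 g(b) = C1 - b/9


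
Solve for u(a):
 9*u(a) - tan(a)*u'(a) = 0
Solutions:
 u(a) = C1*sin(a)^9


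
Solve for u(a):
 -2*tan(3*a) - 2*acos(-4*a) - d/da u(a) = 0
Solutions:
 u(a) = C1 - 2*a*acos(-4*a) - sqrt(1 - 16*a^2)/2 + 2*log(cos(3*a))/3


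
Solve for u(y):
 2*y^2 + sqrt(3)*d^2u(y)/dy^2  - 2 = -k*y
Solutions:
 u(y) = C1 + C2*y - sqrt(3)*k*y^3/18 - sqrt(3)*y^4/18 + sqrt(3)*y^2/3


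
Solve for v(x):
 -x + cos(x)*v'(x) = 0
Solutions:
 v(x) = C1 + Integral(x/cos(x), x)
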